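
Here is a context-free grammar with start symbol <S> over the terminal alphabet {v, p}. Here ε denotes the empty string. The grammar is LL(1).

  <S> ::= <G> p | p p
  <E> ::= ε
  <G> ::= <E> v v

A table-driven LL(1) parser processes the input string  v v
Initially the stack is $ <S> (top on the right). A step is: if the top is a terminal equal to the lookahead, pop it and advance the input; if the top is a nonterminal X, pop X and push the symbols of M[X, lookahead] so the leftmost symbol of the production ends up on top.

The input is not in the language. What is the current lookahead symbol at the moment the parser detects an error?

step 1: stack=$ <S>  input=v v $  — expand <S> ::= <G> p
step 2: stack=$ p <G>  input=v v $  — expand <G> ::= <E> v v
step 3: stack=$ p v v <E>  input=v v $  — expand <E> ::= ε
step 4: stack=$ p v v  input=v v $  — match v
step 5: stack=$ p v  input=v $  — match v
step 6: stack=$ p  input=$  — error: top is terminal p but lookahead is $

$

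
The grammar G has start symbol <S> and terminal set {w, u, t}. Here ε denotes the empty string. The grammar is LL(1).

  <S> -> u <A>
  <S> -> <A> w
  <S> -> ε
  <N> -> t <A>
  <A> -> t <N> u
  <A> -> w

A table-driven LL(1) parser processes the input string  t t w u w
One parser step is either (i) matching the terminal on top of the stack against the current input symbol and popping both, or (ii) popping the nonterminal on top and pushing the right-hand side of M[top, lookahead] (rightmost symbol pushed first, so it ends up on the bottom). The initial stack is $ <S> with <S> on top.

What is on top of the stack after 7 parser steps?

     Stack        Input        Action
  1  $ <S>        t t w u w $  expand <S> -> <A> w
  2  $ w <A>      t t w u w $  expand <A> -> t <N> u
  3  $ w u <N> t  t t w u w $  match t
  4  $ w u <N>    t w u w $    expand <N> -> t <A>
  5  $ w u <A> t  t w u w $    match t
  6  $ w u <A>    w u w $      expand <A> -> w
  7  $ w u w      w u w $      match w
Stack after step 7: $ w u (top = u).

u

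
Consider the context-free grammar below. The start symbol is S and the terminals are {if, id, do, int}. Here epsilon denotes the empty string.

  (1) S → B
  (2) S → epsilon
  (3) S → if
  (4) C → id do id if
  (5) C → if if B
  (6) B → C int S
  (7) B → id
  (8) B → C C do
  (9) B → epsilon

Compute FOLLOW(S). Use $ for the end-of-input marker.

{$, do, id, if, int}

FIRST(C) = {id, if}
FIRST(B) = {epsilon, id, if}  (via C int S, C C do)
FIRST(S) = {epsilon, id, if}  (via B)
FOLLOW(S) includes $ since S is the start symbol.
FOLLOW(C): in B→C int S, C is followed by int S with FIRST {int}; in B→C C do (occurrence 1), C is followed by C do with FIRST {id, if}; in B→C C do (occurrence 2), C is followed by do with FIRST {do}. Thus FOLLOW(C) = {do, id, if, int}.
FOLLOW(S): in B→C int S, the suffix after S is empty, so FOLLOW(S) ⊇ FOLLOW(B) = {$, do, id, if, int}. Thus FOLLOW(S) = {$, do, id, if, int}.
FOLLOW(B): in S→B, the suffix after B is empty, so FOLLOW(B) ⊇ FOLLOW(S) = {$, do, id, if, int}; in C→if if B, the suffix after B is empty, so FOLLOW(B) ⊇ FOLLOW(C) = {do, id, if, int}. Thus FOLLOW(B) = {$, do, id, if, int}.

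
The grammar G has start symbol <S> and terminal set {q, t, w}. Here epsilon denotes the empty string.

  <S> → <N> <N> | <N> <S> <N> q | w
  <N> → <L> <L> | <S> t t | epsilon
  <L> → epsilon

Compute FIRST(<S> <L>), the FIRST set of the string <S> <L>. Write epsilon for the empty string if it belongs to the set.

FIRST(<L>): from <L>→epsilon we get {epsilon}. So FIRST(<L>) = {epsilon}.
FIRST(<S>): from <S>→<N> <N> we get {epsilon, q, t, w}; from <S>→<N> <S> <N> q we get {q, t, w}; from <S>→w we get {w}. So FIRST(<S>) = {epsilon, q, t, w}.
FIRST(<N>): from <N>→<L> <L> we get {epsilon}; from <N>→<S> t t we get {q, t, w}; from <N>→epsilon we get {epsilon}. So FIRST(<N>) = {epsilon, q, t, w}.
FIRST(<S> <L>): take FIRST of each symbol in turn, carrying on past any symbol whose FIRST contains epsilon; result {epsilon, q, t, w}.

{epsilon, q, t, w}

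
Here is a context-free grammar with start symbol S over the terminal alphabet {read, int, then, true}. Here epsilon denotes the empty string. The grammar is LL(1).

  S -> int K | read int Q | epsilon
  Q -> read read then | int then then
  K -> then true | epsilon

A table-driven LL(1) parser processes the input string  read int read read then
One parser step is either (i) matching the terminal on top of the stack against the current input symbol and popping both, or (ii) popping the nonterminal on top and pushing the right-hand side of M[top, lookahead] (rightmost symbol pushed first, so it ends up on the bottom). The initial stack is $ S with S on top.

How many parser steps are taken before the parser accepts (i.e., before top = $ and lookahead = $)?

step 1: stack=$ S  input=read int read read then $  — expand S -> read int Q
step 2: stack=$ Q int read  input=read int read read then $  — match read
step 3: stack=$ Q int  input=int read read then $  — match int
step 4: stack=$ Q  input=read read then $  — expand Q -> read read then
step 5: stack=$ then read read  input=read read then $  — match read
step 6: stack=$ then read  input=read then $  — match read
step 7: stack=$ then  input=then $  — match then
Accept reached after 7 steps.

7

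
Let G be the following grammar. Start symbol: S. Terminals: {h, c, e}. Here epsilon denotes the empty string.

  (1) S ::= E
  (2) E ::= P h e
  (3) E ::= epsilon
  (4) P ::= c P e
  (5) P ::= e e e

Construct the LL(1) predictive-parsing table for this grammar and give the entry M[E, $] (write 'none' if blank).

E ::= epsilon

FIRST(P) = {c, e}
FIRST(E) = {epsilon, c, e}  (via P h e)
FIRST(S) = {epsilon, c, e}  (via E)
FOLLOW(S) includes $ since S is the start symbol.
FOLLOW(S): S appears on no right-hand side. Thus FOLLOW(S) = {$}.
FOLLOW(E): in S::=E, the suffix after E is empty, so FOLLOW(E) ⊇ FOLLOW(S) = {$}. Thus FOLLOW(E) = {$}.
For E ::= P h e: FIRST(P h e) = {c, e}, so it goes in M[E, t] for t ∈ {c, e}.
For E ::= epsilon: FIRST(epsilon) = {epsilon}, so it goes in M[E, t] for t ∈ {}; since epsilon ∈ FIRST, also for every t ∈ FOLLOW(E) = {$}.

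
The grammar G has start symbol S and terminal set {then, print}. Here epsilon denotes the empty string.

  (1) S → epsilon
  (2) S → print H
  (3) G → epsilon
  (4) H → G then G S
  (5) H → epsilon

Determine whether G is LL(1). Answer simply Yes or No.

Yes

FIRST(S) = {epsilon, print}
FIRST(G) = {epsilon}
FIRST(H) = {epsilon, then}
FOLLOW(S) = {$}
FOLLOW(G) = {$, print, then}
FOLLOW(H) = {$}
Each cell of M receives at most one production.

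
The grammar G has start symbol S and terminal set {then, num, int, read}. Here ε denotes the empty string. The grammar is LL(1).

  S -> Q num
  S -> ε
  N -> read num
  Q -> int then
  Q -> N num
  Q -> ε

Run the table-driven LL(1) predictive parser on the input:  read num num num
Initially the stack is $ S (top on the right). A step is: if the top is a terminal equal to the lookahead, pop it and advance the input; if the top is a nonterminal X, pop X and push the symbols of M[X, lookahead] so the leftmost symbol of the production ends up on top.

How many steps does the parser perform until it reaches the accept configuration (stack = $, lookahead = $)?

7

step 1: stack=$ S  input=read num num num $  — expand S -> Q num
step 2: stack=$ num Q  input=read num num num $  — expand Q -> N num
step 3: stack=$ num num N  input=read num num num $  — expand N -> read num
step 4: stack=$ num num num read  input=read num num num $  — match read
step 5: stack=$ num num num  input=num num num $  — match num
step 6: stack=$ num num  input=num num $  — match num
step 7: stack=$ num  input=num $  — match num
Accept reached after 7 steps.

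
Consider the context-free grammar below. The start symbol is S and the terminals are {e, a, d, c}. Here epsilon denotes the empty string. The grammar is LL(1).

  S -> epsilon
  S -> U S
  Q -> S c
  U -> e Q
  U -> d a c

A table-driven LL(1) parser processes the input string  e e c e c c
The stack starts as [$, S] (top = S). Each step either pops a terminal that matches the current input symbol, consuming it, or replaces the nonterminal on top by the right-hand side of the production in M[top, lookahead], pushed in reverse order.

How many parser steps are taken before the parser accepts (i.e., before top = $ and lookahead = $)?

step 1: stack=$ S  input=e e c e c c $  — expand S -> U S
step 2: stack=$ S U  input=e e c e c c $  — expand U -> e Q
step 3: stack=$ S Q e  input=e e c e c c $  — match e
step 4: stack=$ S Q  input=e c e c c $  — expand Q -> S c
step 5: stack=$ S c S  input=e c e c c $  — expand S -> U S
step 6: stack=$ S c S U  input=e c e c c $  — expand U -> e Q
step 7: stack=$ S c S Q e  input=e c e c c $  — match e
step 8: stack=$ S c S Q  input=c e c c $  — expand Q -> S c
step 9: stack=$ S c S c S  input=c e c c $  — expand S -> epsilon
step 10: stack=$ S c S c  input=c e c c $  — match c
step 11: stack=$ S c S  input=e c c $  — expand S -> U S
step 12: stack=$ S c S U  input=e c c $  — expand U -> e Q
step 13: stack=$ S c S Q e  input=e c c $  — match e
step 14: stack=$ S c S Q  input=c c $  — expand Q -> S c
step 15: stack=$ S c S c S  input=c c $  — expand S -> epsilon
step 16: stack=$ S c S c  input=c c $  — match c
step 17: stack=$ S c S  input=c $  — expand S -> epsilon
step 18: stack=$ S c  input=c $  — match c
step 19: stack=$ S  input=$  — expand S -> epsilon
Accept reached after 19 steps.

19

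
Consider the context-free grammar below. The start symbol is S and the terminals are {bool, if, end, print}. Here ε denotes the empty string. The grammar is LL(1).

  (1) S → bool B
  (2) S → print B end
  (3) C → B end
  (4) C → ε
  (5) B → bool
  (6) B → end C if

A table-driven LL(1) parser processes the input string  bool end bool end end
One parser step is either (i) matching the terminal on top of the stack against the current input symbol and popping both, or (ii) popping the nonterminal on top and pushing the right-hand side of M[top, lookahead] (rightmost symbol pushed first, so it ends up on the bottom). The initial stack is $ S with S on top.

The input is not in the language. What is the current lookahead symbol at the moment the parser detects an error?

end

     Stack          Input                    Action
  1  $ S            bool end bool end end $  expand S → bool B
  2  $ B bool       bool end bool end end $  match bool
  3  $ B            end bool end end $       expand B → end C if
  4  $ if C end     end bool end end $       match end
  5  $ if C         bool end end $           expand C → B end
  6  $ if end B     bool end end $           expand B → bool
  7  $ if end bool  bool end end $           match bool
  8  $ if end       end end $                match end
  9  $ if           end $                    error: top is terminal if but lookahead is end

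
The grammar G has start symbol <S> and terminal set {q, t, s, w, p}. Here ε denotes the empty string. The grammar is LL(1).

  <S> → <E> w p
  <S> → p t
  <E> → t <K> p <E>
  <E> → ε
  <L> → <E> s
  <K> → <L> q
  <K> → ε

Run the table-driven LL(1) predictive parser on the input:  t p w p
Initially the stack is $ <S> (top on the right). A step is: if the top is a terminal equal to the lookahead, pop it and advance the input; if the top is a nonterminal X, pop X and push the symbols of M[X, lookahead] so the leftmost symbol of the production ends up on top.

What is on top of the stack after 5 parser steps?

<E>

step 1: stack=$ <S>  input=t p w p $  — expand <S> → <E> w p
step 2: stack=$ p w <E>  input=t p w p $  — expand <E> → t <K> p <E>
step 3: stack=$ p w <E> p <K> t  input=t p w p $  — match t
step 4: stack=$ p w <E> p <K>  input=p w p $  — expand <K> → ε
step 5: stack=$ p w <E> p  input=p w p $  — match p
Stack after step 5: $ p w <E> (top = <E>).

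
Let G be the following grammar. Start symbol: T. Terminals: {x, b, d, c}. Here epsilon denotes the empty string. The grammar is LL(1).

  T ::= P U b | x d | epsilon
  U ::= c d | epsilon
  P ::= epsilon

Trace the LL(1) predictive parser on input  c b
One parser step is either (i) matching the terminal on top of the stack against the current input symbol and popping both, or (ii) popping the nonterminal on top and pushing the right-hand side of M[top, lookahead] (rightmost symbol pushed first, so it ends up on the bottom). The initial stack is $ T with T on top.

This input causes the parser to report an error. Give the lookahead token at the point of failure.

     Stack    Input  Action
  1  $ T      c b $  expand T ::= P U b
  2  $ b U P  c b $  expand P ::= epsilon
  3  $ b U    c b $  expand U ::= c d
  4  $ b d c  c b $  match c
  5  $ b d    b $    error: top is terminal d but lookahead is b

b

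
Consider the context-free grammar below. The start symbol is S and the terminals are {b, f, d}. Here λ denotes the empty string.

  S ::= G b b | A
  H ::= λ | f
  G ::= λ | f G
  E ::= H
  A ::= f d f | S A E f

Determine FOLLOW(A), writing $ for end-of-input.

FIRST(H): from H::=λ we get {λ}; from H::=f we get {f}. So FIRST(H) = {λ, f}.
FIRST(G): from G::=λ we get {λ}; from G::=f G we get {f}. So FIRST(G) = {λ, f}.
FIRST(E): from E::=H we get {λ, f}. So FIRST(E) = {λ, f}.
FIRST(S): from S::=G b b we get {b, f}; from S::=A we get {b, f}. So FIRST(S) = {b, f}.
FIRST(A): from A::=f d f we get {f}; from A::=S A E f we get {b, f}. So FIRST(A) = {b, f}.
FOLLOW(S) includes $ since S is the start symbol.
FOLLOW(S): in A::=S A E f, S is followed by A E f with FIRST {b, f}. Thus FOLLOW(S) = {$, b, f}.
FOLLOW(G): in S::=G b b, G is followed by b b with FIRST {b}; in G::=f G, the suffix after G is empty (adds nothing new). Thus FOLLOW(G) = {b}.
FOLLOW(E): in A::=S A E f, E is followed by f with FIRST {f}. Thus FOLLOW(E) = {f}.
FOLLOW(H): in E::=H, the suffix after H is empty, so FOLLOW(H) ⊇ FOLLOW(E) = {f}. Thus FOLLOW(H) = {f}.
FOLLOW(A): in S::=A, the suffix after A is empty, so FOLLOW(A) ⊇ FOLLOW(S) = {$, b, f}; in A::=S A E f, A is followed by E f with FIRST {f}. Thus FOLLOW(A) = {$, b, f}.

{$, b, f}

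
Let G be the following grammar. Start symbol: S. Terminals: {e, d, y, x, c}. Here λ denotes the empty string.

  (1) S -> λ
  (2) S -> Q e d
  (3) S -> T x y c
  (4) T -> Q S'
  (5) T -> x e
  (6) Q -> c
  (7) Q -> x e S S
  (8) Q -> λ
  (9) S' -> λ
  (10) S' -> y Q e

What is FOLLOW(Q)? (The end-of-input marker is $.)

{e, x, y}

FIRST(Q) = {λ, c, x}
FIRST(S') = {λ, y}
FIRST(T) = {λ, c, x, y}  (via Q S')
FIRST(S) = {λ, c, e, x, y}  (via Q e d, T x y c)
FOLLOW(S) includes $ since S is the start symbol.
FOLLOW(T): in S->T x y c, T is followed by x y c with FIRST {x}. Thus FOLLOW(T) = {x}.
FOLLOW(Q): in S->Q e d, Q is followed by e d with FIRST {e}; in T->Q S', Q is followed by S' with FIRST {λ, y}; in T->Q S', the suffix after Q is nullable, so FOLLOW(Q) ⊇ FOLLOW(T) = {x}; in S'->y Q e, Q is followed by e with FIRST {e}. Thus FOLLOW(Q) = {e, x, y}.
FOLLOW(S): in Q->x e S S (occurrence 1), S is followed by S with FIRST {λ, c, e, x, y}; in Q->x e S S (occurrence 1), the suffix after S is nullable, so FOLLOW(S) ⊇ FOLLOW(Q) = {e, x, y}; in Q->x e S S (occurrence 2), the suffix after S is empty, so FOLLOW(S) ⊇ FOLLOW(Q) = {e, x, y}. Thus FOLLOW(S) = {$, c, e, x, y}.
FOLLOW(S'): in T->Q S', the suffix after S' is empty, so FOLLOW(S') ⊇ FOLLOW(T) = {x}. Thus FOLLOW(S') = {x}.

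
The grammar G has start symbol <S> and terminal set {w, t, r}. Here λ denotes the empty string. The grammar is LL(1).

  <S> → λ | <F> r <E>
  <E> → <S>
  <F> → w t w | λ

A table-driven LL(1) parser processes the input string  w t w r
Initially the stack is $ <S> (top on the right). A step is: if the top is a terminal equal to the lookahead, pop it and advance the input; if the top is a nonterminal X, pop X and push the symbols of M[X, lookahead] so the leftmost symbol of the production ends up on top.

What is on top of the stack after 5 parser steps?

r

step 1: stack=$ <S>  input=w t w r $  — expand <S> → <F> r <E>
step 2: stack=$ <E> r <F>  input=w t w r $  — expand <F> → w t w
step 3: stack=$ <E> r w t w  input=w t w r $  — match w
step 4: stack=$ <E> r w t  input=t w r $  — match t
step 5: stack=$ <E> r w  input=w r $  — match w
Stack after step 5: $ <E> r (top = r).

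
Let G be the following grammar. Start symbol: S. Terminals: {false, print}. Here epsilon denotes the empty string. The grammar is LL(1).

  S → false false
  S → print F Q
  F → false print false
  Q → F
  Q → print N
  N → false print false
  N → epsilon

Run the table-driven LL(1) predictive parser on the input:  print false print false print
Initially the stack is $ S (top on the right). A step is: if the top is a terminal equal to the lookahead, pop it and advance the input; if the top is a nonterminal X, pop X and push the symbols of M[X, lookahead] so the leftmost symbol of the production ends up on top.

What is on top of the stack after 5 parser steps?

false

step 1: stack=$ S  input=print false print false print $  — expand S → print F Q
step 2: stack=$ Q F print  input=print false print false print $  — match print
step 3: stack=$ Q F  input=false print false print $  — expand F → false print false
step 4: stack=$ Q false print false  input=false print false print $  — match false
step 5: stack=$ Q false print  input=print false print $  — match print
Stack after step 5: $ Q false (top = false).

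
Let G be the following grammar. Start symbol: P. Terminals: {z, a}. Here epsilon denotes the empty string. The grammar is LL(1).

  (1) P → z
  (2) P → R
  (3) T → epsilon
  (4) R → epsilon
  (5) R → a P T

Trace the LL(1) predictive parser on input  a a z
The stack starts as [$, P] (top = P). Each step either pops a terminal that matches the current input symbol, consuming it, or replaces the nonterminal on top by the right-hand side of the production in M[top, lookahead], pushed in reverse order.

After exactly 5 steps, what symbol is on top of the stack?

     Stack    Input    Action
  1  $ P      a a z $  expand P → R
  2  $ R      a a z $  expand R → a P T
  3  $ T P a  a a z $  match a
  4  $ T P    a z $    expand P → R
  5  $ T R    a z $    expand R → a P T
Stack after step 5: $ T T P a (top = a).

a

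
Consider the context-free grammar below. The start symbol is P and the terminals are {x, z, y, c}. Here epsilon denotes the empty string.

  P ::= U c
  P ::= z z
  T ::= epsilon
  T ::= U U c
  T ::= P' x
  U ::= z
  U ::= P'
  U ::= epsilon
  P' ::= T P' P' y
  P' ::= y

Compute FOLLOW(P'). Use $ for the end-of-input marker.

{c, x, y, z}

FIRST(P) = {c, y, z}  (via U c)
FIRST(T) = {epsilon, c, y, z}  (via U U c, P' x)
FIRST(P') = {c, y, z}  (via T P' P' y)
FIRST(U) = {epsilon, c, y, z}  (via P')
FOLLOW(P) includes $ since P is the start symbol.
FOLLOW(P): P appears on no right-hand side. Thus FOLLOW(P) = {$}.
FOLLOW(T): in P'::=T P' P' y, T is followed by P' P' y with FIRST {c, y, z}. Thus FOLLOW(T) = {c, y, z}.
FOLLOW(U): in P::=U c, U is followed by c with FIRST {c}; in T::=U U c (occurrence 1), U is followed by U c with FIRST {c, y, z}; in T::=U U c (occurrence 2), U is followed by c with FIRST {c}. Thus FOLLOW(U) = {c, y, z}.
FOLLOW(P'): in T::=P' x, P' is followed by x with FIRST {x}; in U::=P', the suffix after P' is empty, so FOLLOW(P') ⊇ FOLLOW(U) = {c, y, z}; in P'::=T P' P' y (occurrence 1), P' is followed by P' y with FIRST {c, y, z}; in P'::=T P' P' y (occurrence 2), P' is followed by y with FIRST {y}. Thus FOLLOW(P') = {c, x, y, z}.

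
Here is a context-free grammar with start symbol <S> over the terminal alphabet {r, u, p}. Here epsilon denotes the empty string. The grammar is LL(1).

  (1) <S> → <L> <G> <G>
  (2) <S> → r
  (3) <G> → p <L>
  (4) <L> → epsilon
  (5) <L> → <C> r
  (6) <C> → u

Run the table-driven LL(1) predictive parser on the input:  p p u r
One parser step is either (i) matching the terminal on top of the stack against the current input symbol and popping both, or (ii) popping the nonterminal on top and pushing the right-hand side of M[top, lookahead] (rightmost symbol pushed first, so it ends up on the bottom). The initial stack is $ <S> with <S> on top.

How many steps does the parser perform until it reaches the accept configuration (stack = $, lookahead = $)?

      Stack          Input      Action
   1  $ <S>          p p u r $  expand <S> → <L> <G> <G>
   2  $ <G> <G> <L>  p p u r $  expand <L> → epsilon
   3  $ <G> <G>      p p u r $  expand <G> → p <L>
   4  $ <G> <L> p    p p u r $  match p
   5  $ <G> <L>      p u r $    expand <L> → epsilon
   6  $ <G>          p u r $    expand <G> → p <L>
   7  $ <L> p        p u r $    match p
   8  $ <L>          u r $      expand <L> → <C> r
   9  $ r <C>        u r $      expand <C> → u
  10  $ r u          u r $      match u
  11  $ r            r $        match r
Accept reached after 11 steps.

11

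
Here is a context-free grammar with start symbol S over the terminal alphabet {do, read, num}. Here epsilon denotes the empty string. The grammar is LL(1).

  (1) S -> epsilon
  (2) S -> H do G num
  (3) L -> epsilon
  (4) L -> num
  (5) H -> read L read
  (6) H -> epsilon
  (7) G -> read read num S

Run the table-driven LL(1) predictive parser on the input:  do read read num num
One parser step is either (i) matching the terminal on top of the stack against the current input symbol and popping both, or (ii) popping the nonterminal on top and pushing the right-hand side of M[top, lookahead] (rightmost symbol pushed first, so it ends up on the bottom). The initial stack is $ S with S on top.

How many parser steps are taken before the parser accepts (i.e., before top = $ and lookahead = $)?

step 1: stack=$ S  input=do read read num num $  — expand S -> H do G num
step 2: stack=$ num G do H  input=do read read num num $  — expand H -> epsilon
step 3: stack=$ num G do  input=do read read num num $  — match do
step 4: stack=$ num G  input=read read num num $  — expand G -> read read num S
step 5: stack=$ num S num read read  input=read read num num $  — match read
step 6: stack=$ num S num read  input=read num num $  — match read
step 7: stack=$ num S num  input=num num $  — match num
step 8: stack=$ num S  input=num $  — expand S -> epsilon
step 9: stack=$ num  input=num $  — match num
Accept reached after 9 steps.

9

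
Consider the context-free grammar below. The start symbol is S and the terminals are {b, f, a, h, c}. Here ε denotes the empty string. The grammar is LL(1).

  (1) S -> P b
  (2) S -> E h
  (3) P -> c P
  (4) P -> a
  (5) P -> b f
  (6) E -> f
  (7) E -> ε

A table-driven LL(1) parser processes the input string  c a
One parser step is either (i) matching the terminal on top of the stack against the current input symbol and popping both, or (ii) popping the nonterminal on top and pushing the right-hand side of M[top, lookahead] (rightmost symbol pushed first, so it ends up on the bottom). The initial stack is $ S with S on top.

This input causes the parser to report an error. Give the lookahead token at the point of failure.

     Stack    Input  Action
  1  $ S      c a $  expand S -> P b
  2  $ b P    c a $  expand P -> c P
  3  $ b P c  c a $  match c
  4  $ b P    a $    expand P -> a
  5  $ b a    a $    match a
  6  $ b      $      error: top is terminal b but lookahead is $

$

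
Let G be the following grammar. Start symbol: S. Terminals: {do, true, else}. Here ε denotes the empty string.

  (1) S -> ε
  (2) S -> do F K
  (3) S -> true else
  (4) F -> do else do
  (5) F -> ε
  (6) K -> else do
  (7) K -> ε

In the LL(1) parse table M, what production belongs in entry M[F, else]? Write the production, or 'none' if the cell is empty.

F -> ε

FIRST(S) = {ε, do, true}
FIRST(F) = {ε, do}
FIRST(K) = {ε, else}
FOLLOW(S) includes $ since S is the start symbol.
FOLLOW(S): S appears on no right-hand side. Thus FOLLOW(S) = {$}.
FOLLOW(F): in S->do F K, F is followed by K with FIRST {ε, else}; in S->do F K, the suffix after F is nullable, so FOLLOW(F) ⊇ FOLLOW(S) = {$}. Thus FOLLOW(F) = {$, else}.
For F -> do else do: FIRST(do else do) = {do}, so it goes in M[F, t] for t ∈ {do}.
For F -> ε: FIRST(ε) = {ε}, so it goes in M[F, t] for t ∈ {}; since ε ∈ FIRST, also for every t ∈ FOLLOW(F) = {$, else}.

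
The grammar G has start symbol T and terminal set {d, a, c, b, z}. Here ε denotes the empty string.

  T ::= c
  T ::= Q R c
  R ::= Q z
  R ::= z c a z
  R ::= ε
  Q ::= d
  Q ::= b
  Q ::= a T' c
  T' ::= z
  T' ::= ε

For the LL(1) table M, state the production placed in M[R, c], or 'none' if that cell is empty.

FIRST(Q) = {a, b, d}
FIRST(T') = {ε, z}
FIRST(T) = {a, b, c, d}  (via Q R c)
FIRST(R) = {ε, a, b, d, z}  (via Q z)
FOLLOW(T) includes $ since T is the start symbol.
FOLLOW(R): in T::=Q R c, R is followed by c with FIRST {c}. Thus FOLLOW(R) = {c}.
For R ::= Q z: FIRST(Q z) = {a, b, d}, so it goes in M[R, t] for t ∈ {a, b, d}.
For R ::= z c a z: FIRST(z c a z) = {z}, so it goes in M[R, t] for t ∈ {z}.
For R ::= ε: FIRST(ε) = {ε}, so it goes in M[R, t] for t ∈ {}; since ε ∈ FIRST, also for every t ∈ FOLLOW(R) = {c}.

R ::= ε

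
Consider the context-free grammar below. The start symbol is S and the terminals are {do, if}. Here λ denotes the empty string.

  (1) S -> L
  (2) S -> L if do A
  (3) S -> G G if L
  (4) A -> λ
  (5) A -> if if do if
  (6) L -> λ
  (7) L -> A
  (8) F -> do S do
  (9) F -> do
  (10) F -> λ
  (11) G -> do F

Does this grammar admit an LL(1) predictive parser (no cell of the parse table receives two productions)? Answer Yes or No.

FIRST(S) = {λ, do, if}
FIRST(A) = {λ, if}
FIRST(L) = {λ, if}
FIRST(F) = {λ, do}
FIRST(G) = {do}
FOLLOW(S) = {$, do}
FOLLOW(A) = {$, do, if}
FOLLOW(L) = {$, do, if}
FOLLOW(F) = {do, if}
FOLLOW(G) = {do, if}
Cell M[A, if] receives both A -> λ and A -> if if do if — the grammar is not LL(1).

No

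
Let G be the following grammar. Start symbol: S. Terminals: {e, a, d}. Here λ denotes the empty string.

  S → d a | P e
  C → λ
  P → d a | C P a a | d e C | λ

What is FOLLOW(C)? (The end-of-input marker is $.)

FIRST(C): from C→λ we get {λ}. So FIRST(C) = {λ}.
FIRST(P): from P→d a we get {d}; from P→C P a a we get {a, d}; from P→d e C we get {d}; from P→λ we get {λ}. So FIRST(P) = {λ, a, d}.
FIRST(S): from S→d a we get {d}; from S→P e we get {a, d, e}. So FIRST(S) = {a, d, e}.
FOLLOW(S) includes $ since S is the start symbol.
FOLLOW(S): S appears on no right-hand side. Thus FOLLOW(S) = {$}.
FOLLOW(P): in S→P e, P is followed by e with FIRST {e}; in P→C P a a, P is followed by a a with FIRST {a}. Thus FOLLOW(P) = {a, e}.
FOLLOW(C): in P→C P a a, C is followed by P a a with FIRST {a, d}; in P→d e C, the suffix after C is empty, so FOLLOW(C) ⊇ FOLLOW(P) = {a, e}. Thus FOLLOW(C) = {a, d, e}.

{a, d, e}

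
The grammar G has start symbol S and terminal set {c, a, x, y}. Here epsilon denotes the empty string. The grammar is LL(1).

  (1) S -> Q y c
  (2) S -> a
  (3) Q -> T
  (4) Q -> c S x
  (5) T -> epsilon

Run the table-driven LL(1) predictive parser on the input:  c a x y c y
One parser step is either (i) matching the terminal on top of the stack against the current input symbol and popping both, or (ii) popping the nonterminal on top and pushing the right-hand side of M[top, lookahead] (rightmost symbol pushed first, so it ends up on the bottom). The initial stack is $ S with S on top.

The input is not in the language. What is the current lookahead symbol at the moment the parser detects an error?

y

step 1: stack=$ S  input=c a x y c y $  — expand S -> Q y c
step 2: stack=$ c y Q  input=c a x y c y $  — expand Q -> c S x
step 3: stack=$ c y x S c  input=c a x y c y $  — match c
step 4: stack=$ c y x S  input=a x y c y $  — expand S -> a
step 5: stack=$ c y x a  input=a x y c y $  — match a
step 6: stack=$ c y x  input=x y c y $  — match x
step 7: stack=$ c y  input=y c y $  — match y
step 8: stack=$ c  input=c y $  — match c
step 9: stack=$  input=y $  — error: stack empty but input remains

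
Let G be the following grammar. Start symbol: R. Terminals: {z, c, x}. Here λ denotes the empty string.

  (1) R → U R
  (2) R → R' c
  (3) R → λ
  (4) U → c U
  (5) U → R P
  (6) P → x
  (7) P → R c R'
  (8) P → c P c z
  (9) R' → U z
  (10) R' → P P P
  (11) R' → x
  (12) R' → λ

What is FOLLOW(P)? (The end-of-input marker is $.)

{$, c, x, z}

FIRST(R): from R→U R we get {c, x}; from R→R' c we get {c, x}; from R→λ we get {λ}. So FIRST(R) = {λ, c, x}.
FIRST(P): from P→x we get {x}; from P→R c R' we get {c, x}; from P→c P c z we get {c}. So FIRST(P) = {c, x}.
FIRST(U): from U→c U we get {c}; from U→R P we get {c, x}. So FIRST(U) = {c, x}.
FIRST(R'): from R'→U z we get {c, x}; from R'→P P P we get {c, x}; from R'→x we get {x}; from R'→λ we get {λ}. So FIRST(R') = {λ, c, x}.
FOLLOW(R) includes $ since R is the start symbol.
FOLLOW(R): in R→U R, the suffix after R is empty (adds nothing new); in U→R P, R is followed by P with FIRST {c, x}; in P→R c R', R is followed by c R' with FIRST {c}. Thus FOLLOW(R) = {$, c, x}.
FOLLOW(U): in R→U R, U is followed by R with FIRST {λ, c, x}; in R→U R, the suffix after U is nullable, so FOLLOW(U) ⊇ FOLLOW(R) = {$, c, x}; in U→c U, the suffix after U is empty (adds nothing new); in R'→U z, U is followed by z with FIRST {z}. Thus FOLLOW(U) = {$, c, x, z}.
FOLLOW(P): in U→R P, the suffix after P is empty, so FOLLOW(P) ⊇ FOLLOW(U) = {$, c, x, z}; in P→c P c z, P is followed by c z with FIRST {c}; in R'→P P P (occurrence 1), P is followed by P P with FIRST {c, x}; in R'→P P P (occurrence 2), P is followed by P with FIRST {c, x}; in R'→P P P (occurrence 3), the suffix after P is empty, so FOLLOW(P) ⊇ FOLLOW(R') = {$, c, x, z}. Thus FOLLOW(P) = {$, c, x, z}.
FOLLOW(R'): in R→R' c, R' is followed by c with FIRST {c}; in P→R c R', the suffix after R' is empty, so FOLLOW(R') ⊇ FOLLOW(P) = {$, c, x, z}. Thus FOLLOW(R') = {$, c, x, z}.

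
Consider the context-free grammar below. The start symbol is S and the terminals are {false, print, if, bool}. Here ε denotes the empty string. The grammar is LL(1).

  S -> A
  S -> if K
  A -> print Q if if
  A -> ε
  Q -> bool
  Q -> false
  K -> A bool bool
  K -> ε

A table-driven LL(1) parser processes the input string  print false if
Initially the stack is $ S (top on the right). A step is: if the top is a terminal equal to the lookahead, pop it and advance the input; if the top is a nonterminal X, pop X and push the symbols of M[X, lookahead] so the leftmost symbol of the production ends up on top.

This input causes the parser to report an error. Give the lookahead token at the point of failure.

     Stack            Input             Action
  1  $ S              print false if $  expand S -> A
  2  $ A              print false if $  expand A -> print Q if if
  3  $ if if Q print  print false if $  match print
  4  $ if if Q        false if $        expand Q -> false
  5  $ if if false    false if $        match false
  6  $ if if          if $              match if
  7  $ if             $                 error: top is terminal if but lookahead is $

$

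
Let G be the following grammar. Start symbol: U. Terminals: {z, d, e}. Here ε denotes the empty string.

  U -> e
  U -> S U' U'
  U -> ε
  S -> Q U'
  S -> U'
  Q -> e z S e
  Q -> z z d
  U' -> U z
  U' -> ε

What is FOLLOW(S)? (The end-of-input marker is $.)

{$, e, z}

FIRST(Q): from Q->e z S e we get {e}; from Q->z z d we get {z}. So FIRST(Q) = {e, z}.
FIRST(U): from U->e we get {e}; from U->S U' U' we get {ε, e, z}; from U->ε we get {ε}. So FIRST(U) = {ε, e, z}.
FIRST(U'): from U'->U z we get {e, z}; from U'->ε we get {ε}. So FIRST(U') = {ε, e, z}.
FIRST(S): from S->Q U' we get {e, z}; from S->U' we get {ε, e, z}. So FIRST(S) = {ε, e, z}.
FOLLOW(U) includes $ since U is the start symbol.
FOLLOW(U): in U'->U z, U is followed by z with FIRST {z}. Thus FOLLOW(U) = {$, z}.
FOLLOW(S): in U->S U' U', S is followed by U' U' with FIRST {ε, e, z}; in U->S U' U', the suffix after S is nullable, so FOLLOW(S) ⊇ FOLLOW(U) = {$, z}; in Q->e z S e, S is followed by e with FIRST {e}. Thus FOLLOW(S) = {$, e, z}.
FOLLOW(Q): in S->Q U', Q is followed by U' with FIRST {ε, e, z}; in S->Q U', the suffix after Q is nullable, so FOLLOW(Q) ⊇ FOLLOW(S) = {$, e, z}. Thus FOLLOW(Q) = {$, e, z}.
FOLLOW(U'): in U->S U' U' (occurrence 1), U' is followed by U' with FIRST {ε, e, z}; in U->S U' U' (occurrence 1), the suffix after U' is nullable, so FOLLOW(U') ⊇ FOLLOW(U) = {$, z}; in U->S U' U' (occurrence 2), the suffix after U' is empty, so FOLLOW(U') ⊇ FOLLOW(U) = {$, z}; in S->Q U', the suffix after U' is empty, so FOLLOW(U') ⊇ FOLLOW(S) = {$, e, z}; in S->U', the suffix after U' is empty, so FOLLOW(U') ⊇ FOLLOW(S) = {$, e, z}. Thus FOLLOW(U') = {$, e, z}.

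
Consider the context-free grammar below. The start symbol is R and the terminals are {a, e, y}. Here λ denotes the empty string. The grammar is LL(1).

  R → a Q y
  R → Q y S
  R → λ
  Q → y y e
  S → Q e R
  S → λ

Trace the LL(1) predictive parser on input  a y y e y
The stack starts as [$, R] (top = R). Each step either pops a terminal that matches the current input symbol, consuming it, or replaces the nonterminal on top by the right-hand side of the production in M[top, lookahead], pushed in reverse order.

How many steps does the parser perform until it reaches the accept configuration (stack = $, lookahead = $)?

7

step 1: stack=$ R  input=a y y e y $  — expand R → a Q y
step 2: stack=$ y Q a  input=a y y e y $  — match a
step 3: stack=$ y Q  input=y y e y $  — expand Q → y y e
step 4: stack=$ y e y y  input=y y e y $  — match y
step 5: stack=$ y e y  input=y e y $  — match y
step 6: stack=$ y e  input=e y $  — match e
step 7: stack=$ y  input=y $  — match y
Accept reached after 7 steps.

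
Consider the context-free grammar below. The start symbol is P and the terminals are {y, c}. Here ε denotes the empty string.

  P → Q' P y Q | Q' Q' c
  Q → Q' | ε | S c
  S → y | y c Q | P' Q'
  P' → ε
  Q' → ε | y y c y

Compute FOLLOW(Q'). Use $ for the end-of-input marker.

{$, c, y}

FIRST(P') = {ε}
FIRST(Q') = {ε, y}
FIRST(P) = {c, y}  (via Q' P y Q, Q' Q' c)
FIRST(S) = {ε, y}  (via P' Q')
FIRST(Q) = {ε, c, y}  (via Q', S c)
FOLLOW(P) includes $ since P is the start symbol.
FOLLOW(P): in P→Q' P y Q, P is followed by y Q with FIRST {y}. Thus FOLLOW(P) = {$, y}.
FOLLOW(S): in Q→S c, S is followed by c with FIRST {c}. Thus FOLLOW(S) = {c}.
FOLLOW(Q): in P→Q' P y Q, the suffix after Q is empty, so FOLLOW(Q) ⊇ FOLLOW(P) = {$, y}; in S→y c Q, the suffix after Q is empty, so FOLLOW(Q) ⊇ FOLLOW(S) = {c}. Thus FOLLOW(Q) = {$, c, y}.
FOLLOW(P'): in S→P' Q', P' is followed by Q' with FIRST {ε, y}; in S→P' Q', the suffix after P' is nullable, so FOLLOW(P') ⊇ FOLLOW(S) = {c}. Thus FOLLOW(P') = {c, y}.
FOLLOW(Q'): in P→Q' P y Q, Q' is followed by P y Q with FIRST {c, y}; in P→Q' Q' c (occurrence 1), Q' is followed by Q' c with FIRST {c, y}; in P→Q' Q' c (occurrence 2), Q' is followed by c with FIRST {c}; in Q→Q', the suffix after Q' is empty, so FOLLOW(Q') ⊇ FOLLOW(Q) = {$, c, y}; in S→P' Q', the suffix after Q' is empty, so FOLLOW(Q') ⊇ FOLLOW(S) = {c}. Thus FOLLOW(Q') = {$, c, y}.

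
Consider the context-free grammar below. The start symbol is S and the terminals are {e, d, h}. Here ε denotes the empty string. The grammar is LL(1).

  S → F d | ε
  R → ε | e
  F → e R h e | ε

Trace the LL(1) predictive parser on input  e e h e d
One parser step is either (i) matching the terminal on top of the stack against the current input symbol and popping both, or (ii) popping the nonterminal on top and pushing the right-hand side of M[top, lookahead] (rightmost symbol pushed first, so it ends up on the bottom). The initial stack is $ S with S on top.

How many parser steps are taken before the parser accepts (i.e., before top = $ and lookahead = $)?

8

     Stack        Input        Action
  1  $ S          e e h e d $  expand S → F d
  2  $ d F        e e h e d $  expand F → e R h e
  3  $ d e h R e  e e h e d $  match e
  4  $ d e h R    e h e d $    expand R → e
  5  $ d e h e    e h e d $    match e
  6  $ d e h      h e d $      match h
  7  $ d e        e d $        match e
  8  $ d          d $          match d
Accept reached after 8 steps.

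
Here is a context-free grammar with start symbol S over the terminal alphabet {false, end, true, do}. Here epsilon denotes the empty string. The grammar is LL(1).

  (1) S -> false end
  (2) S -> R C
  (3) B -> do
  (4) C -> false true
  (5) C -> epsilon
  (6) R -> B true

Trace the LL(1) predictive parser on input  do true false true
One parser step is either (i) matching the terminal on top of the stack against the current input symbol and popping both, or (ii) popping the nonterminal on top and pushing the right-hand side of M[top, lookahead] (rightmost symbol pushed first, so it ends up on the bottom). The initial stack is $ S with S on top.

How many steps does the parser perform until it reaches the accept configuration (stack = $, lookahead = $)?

step 1: stack=$ S  input=do true false true $  — expand S -> R C
step 2: stack=$ C R  input=do true false true $  — expand R -> B true
step 3: stack=$ C true B  input=do true false true $  — expand B -> do
step 4: stack=$ C true do  input=do true false true $  — match do
step 5: stack=$ C true  input=true false true $  — match true
step 6: stack=$ C  input=false true $  — expand C -> false true
step 7: stack=$ true false  input=false true $  — match false
step 8: stack=$ true  input=true $  — match true
Accept reached after 8 steps.

8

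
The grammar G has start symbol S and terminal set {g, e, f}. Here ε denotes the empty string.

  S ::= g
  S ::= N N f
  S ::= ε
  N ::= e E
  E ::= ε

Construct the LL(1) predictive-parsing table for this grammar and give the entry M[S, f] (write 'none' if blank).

FIRST(N) = {e}
FIRST(E) = {ε}
FIRST(S) = {ε, e, g}  (via N N f)
FOLLOW(S) includes $ since S is the start symbol.
FOLLOW(S): S appears on no right-hand side. Thus FOLLOW(S) = {$}.
For S ::= g: FIRST(g) = {g}, so it goes in M[S, t] for t ∈ {g}.
For S ::= N N f: FIRST(N N f) = {e}, so it goes in M[S, t] for t ∈ {e}.
For S ::= ε: FIRST(ε) = {ε}, so it goes in M[S, t] for t ∈ {}; since ε ∈ FIRST, also for every t ∈ FOLLOW(S) = {$}.
None of these place a production in M[S, f].

none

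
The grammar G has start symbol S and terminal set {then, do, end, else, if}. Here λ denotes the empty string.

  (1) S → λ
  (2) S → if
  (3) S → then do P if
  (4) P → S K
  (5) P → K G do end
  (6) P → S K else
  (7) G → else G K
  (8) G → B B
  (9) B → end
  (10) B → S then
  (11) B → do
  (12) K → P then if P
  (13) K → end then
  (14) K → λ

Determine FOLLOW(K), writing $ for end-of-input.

FIRST(S): from S→λ we get {λ}; from S→if we get {if}; from S→then do P if we get {then}. So FIRST(S) = {λ, if, then}.
FIRST(B): from B→end we get {end}; from B→S then we get {if, then}; from B→do we get {do}. So FIRST(B) = {do, end, if, then}.
FIRST(G): from G→else G K we get {else}; from G→B B we get {do, end, if, then}. So FIRST(G) = {do, else, end, if, then}.
FIRST(P): from P→S K we get {λ, do, else, end, if, then}; from P→K G do end we get {do, else, end, if, then}; from P→S K else we get {do, else, end, if, then}. So FIRST(P) = {λ, do, else, end, if, then}.
FIRST(K): from K→P then if P we get {do, else, end, if, then}; from K→end then we get {end}; from K→λ we get {λ}. So FIRST(K) = {λ, do, else, end, if, then}.
FOLLOW(S) includes $ since S is the start symbol.
FOLLOW(G): in P→K G do end, G is followed by do end with FIRST {do}; in G→else G K, G is followed by K with FIRST {λ, do, else, end, if, then}; in G→else G K, the suffix after G is nullable (adds nothing new). Thus FOLLOW(G) = {do, else, end, if, then}.
FOLLOW(B): in G→B B (occurrence 1), B is followed by B with FIRST {do, end, if, then}; in G→B B (occurrence 2), the suffix after B is empty, so FOLLOW(B) ⊇ FOLLOW(G) = {do, else, end, if, then}. Thus FOLLOW(B) = {do, else, end, if, then}.
FOLLOW(S): in P→S K, S is followed by K with FIRST {λ, do, else, end, if, then}; in P→S K, the suffix after S is nullable, so FOLLOW(S) ⊇ FOLLOW(P) = {do, else, end, if, then}; in P→S K else, S is followed by K else with FIRST {do, else, end, if, then}; in B→S then, S is followed by then with FIRST {then}. Thus FOLLOW(S) = {$, do, else, end, if, then}.
FOLLOW(P): in S→then do P if, P is followed by if with FIRST {if}; in K→P then if P (occurrence 1), P is followed by then if P with FIRST {then}; in K→P then if P (occurrence 2), the suffix after P is empty, so FOLLOW(P) ⊇ FOLLOW(K) = {do, else, end, if, then}. Thus FOLLOW(P) = {do, else, end, if, then}.
FOLLOW(K): in P→S K, the suffix after K is empty, so FOLLOW(K) ⊇ FOLLOW(P) = {do, else, end, if, then}; in P→K G do end, K is followed by G do end with FIRST {do, else, end, if, then}; in P→S K else, K is followed by else with FIRST {else}; in G→else G K, the suffix after K is empty, so FOLLOW(K) ⊇ FOLLOW(G) = {do, else, end, if, then}. Thus FOLLOW(K) = {do, else, end, if, then}.

{do, else, end, if, then}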